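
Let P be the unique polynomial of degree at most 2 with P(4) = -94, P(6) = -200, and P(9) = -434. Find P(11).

Write P(x) = ax^2 + bx + c. Substituting each data point gives a linear system:
  16a + 4b + c = -94
  36a + 6b + c = -200
  81a + 9b + c = -434
Solving the system yields a = -5, b = -3, c = -2.
So P(x) = -5x² - 3x - 2.
Then P(11) = -640.

-640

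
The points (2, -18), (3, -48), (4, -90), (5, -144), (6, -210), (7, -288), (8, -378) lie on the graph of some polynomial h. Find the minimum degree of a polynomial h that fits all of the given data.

2

Forward differences of the values at s = 2, 3, 4, 5, 6, 7, 8:
  h  : -18  -48  -90  -144  -210  -288  -378
  Δ  : -30  -42  -54  -66  -78  -90
  Δ^2: -12  -12  -12  -12  -12
  Δ^3: 0  0  0  0
  Δ^4: 0  0  0
  Δ^5: 0  0
  Δ^6: 0
The second differences are constant (-12) and nonzero, while all higher differences vanish, so the minimal degree is 2.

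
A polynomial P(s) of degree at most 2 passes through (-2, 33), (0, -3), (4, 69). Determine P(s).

Write P(s) = as^2 + bs + c. Substituting each data point gives a linear system:
  4a - 2b + c = 33
  c = -3
  16a + 4b + c = 69
Solving the system yields a = 6, b = -6, c = -3.
So P(s) = 6s^2 - 6s - 3.
Check: P(-2) = 33. ✓

P(s) = 6s^2 - 6s - 3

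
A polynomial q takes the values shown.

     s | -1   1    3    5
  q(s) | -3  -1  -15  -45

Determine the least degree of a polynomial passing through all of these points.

Forward differences of the values at s = -1, 1, 3, 5:
  q  : -3  -1  -15  -45
  Δ  : 2  -14  -30
  Δ^2: -16  -16
  Δ^3: 0
The second differences are constant (-16) and nonzero, while all higher differences vanish, so the minimal degree is 2.

2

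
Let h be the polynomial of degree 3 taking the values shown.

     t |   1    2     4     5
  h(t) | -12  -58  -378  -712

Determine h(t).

h(t) = -5t^3 - 3t^2 - 2t - 2

Write h(t) = at^3 + bt^2 + ct + d. Substituting each data point gives a linear system:
  a + b + c + d = -12
  8a + 4b + 2c + d = -58
  64a + 16b + 4c + d = -378
  125a + 25b + 5c + d = -712
Solving the system yields a = -5, b = -3, c = -2, d = -2.
So h(t) = -5t^3 - 3t^2 - 2t - 2.
Check: h(1) = -12. ✓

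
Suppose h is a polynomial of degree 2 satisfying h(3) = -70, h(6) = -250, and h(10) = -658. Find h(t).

Write h(t) = at^2 + bt + c. Substituting each data point gives a linear system:
  9a + 3b + c = -70
  36a + 6b + c = -250
  100a + 10b + c = -658
Solving the system yields a = -6, b = -6, c = 2.
So h(t) = -6t^2 - 6t + 2.
Check: h(10) = -658. ✓

h(t) = -6t^2 - 6t + 2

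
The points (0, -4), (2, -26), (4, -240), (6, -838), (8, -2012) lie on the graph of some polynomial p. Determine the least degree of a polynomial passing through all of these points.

Forward differences of the values at x = 0, 2, 4, 6, 8:
  p  : -4  -26  -240  -838  -2012
  Δ  : -22  -214  -598  -1174
  Δ^2: -192  -384  -576
  Δ^3: -192  -192
  Δ^4: 0
The third differences are constant (-192) and nonzero, while all higher differences vanish, so the minimal degree is 3.

3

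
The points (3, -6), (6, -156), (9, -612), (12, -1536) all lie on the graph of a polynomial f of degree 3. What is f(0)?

0

Write f(t) = at^3 + bt^2 + ct + d. Substituting each data point gives a linear system:
  27a + 9b + 3c + d = -6
  216a + 36b + 6c + d = -156
  729a + 81b + 9c + d = -612
  1728a + 144b + 12c + d = -1536
Solving the system yields a = -1, b = 1, c = 4, d = 0.
So f(t) = -t³ + t² + 4t.
Then f(0) = 0.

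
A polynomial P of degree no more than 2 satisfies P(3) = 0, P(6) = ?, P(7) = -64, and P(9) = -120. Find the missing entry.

The 3 known points determine the degree-2 polynomial uniquely.
Write P(n) = an^2 + bn + c. Substituting each data point gives a linear system:
  9a + 3b + c = 0
  49a + 7b + c = -64
  81a + 9b + c = -120
Solving the system yields a = -2, b = 4, c = 6.
So P(n) = -2n^2 + 4n + 6.
Then P(6) = -42.

-42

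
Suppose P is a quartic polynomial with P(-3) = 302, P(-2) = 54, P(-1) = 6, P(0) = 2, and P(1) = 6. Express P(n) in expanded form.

P(n) = 5n^4 + 4n^3 - n^2 - 4n + 2

Write P(n) = an^4 + bn^3 + cn^2 + dn + e. Substituting each data point gives a linear system:
  81a - 27b + 9c - 3d + e = 302
  16a - 8b + 4c - 2d + e = 54
  a - b + c - d + e = 6
  e = 2
  a + b + c + d + e = 6
Solving the system yields a = 5, b = 4, c = -1, d = -4, e = 2.
So P(n) = 5n^4 + 4n^3 - n^2 - 4n + 2.
Check: P(1) = 6. ✓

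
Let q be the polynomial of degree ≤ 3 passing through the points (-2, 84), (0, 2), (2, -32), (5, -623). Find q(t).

q(t) = -6t^3 + 6t^2 - 5t + 2

Using the Lagrange interpolation formula with nodes -2, 0, 2, 5:
  L_0(t) = t(t - 2)(t - 5) / -56
  L_1(t) = (t + 2)(t - 2)(t - 5) / 20
  L_2(t) = (t + 2)t(t - 5) / -24
  L_3(t) = (t + 2)t(t - 2) / 105
Then q(t) = 84·L_0(t) + 2·L_1(t) - 32·L_2(t) - 623·L_3(t).
Expanding and collecting terms gives q(t) = -6t^3 + 6t^2 - 5t + 2.
Check: q(-2) = 84. ✓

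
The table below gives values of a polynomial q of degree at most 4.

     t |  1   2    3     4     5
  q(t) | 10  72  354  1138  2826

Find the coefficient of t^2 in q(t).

3

Write q(t) = at^4 + bt^3 + ct^2 + dt + e. Substituting each data point gives a linear system:
  a + b + c + d + e = 10
  16a + 8b + 4c + 2d + e = 72
  81a + 27b + 9c + 3d + e = 354
  256a + 64b + 16c + 4d + e = 1138
  625a + 125b + 25c + 5d + e = 2826
Solving the system yields a = 5, b = -3, c = 3, d = -1, e = 6.
So q(t) = 5t⁴ - 3t³ + 3t² - t + 6.
The coefficient of t^2 is 3.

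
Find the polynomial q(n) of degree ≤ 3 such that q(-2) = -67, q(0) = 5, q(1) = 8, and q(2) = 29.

Write q(n) = an^3 + bn^2 + cn + d. Substituting each data point gives a linear system:
  -8a + 4b - 2c + d = -67
  d = 5
  a + b + c + d = 8
  8a + 4b + 2c + d = 29
Solving the system yields a = 5, b = -6, c = 4, d = 5.
So q(n) = 5n³ - 6n² + 4n + 5.
Check: q(2) = 29. ✓

q(n) = 5n^3 - 6n^2 + 4n + 5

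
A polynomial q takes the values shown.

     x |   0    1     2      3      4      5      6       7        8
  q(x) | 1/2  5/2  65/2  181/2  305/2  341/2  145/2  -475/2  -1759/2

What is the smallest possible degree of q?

Forward differences of the values at x = 0, 1, 2, 3, 4, 5, 6, 7, 8:
  q  : 1/2  5/2  65/2  181/2  305/2  341/2  145/2  -475/2  -1759/2
  Δ  : 2  30  58  62  18  -98  -310  -642
  Δ^2: 28  28  4  -44  -116  -212  -332
  Δ^3: 0  -24  -48  -72  -96  -120
  Δ^4: -24  -24  -24  -24  -24
  Δ^5: 0  0  0  0
  Δ^6: 0  0  0
  Δ^7: 0  0
  Δ^8: 0
The fourth differences are constant (-24) and nonzero, while all higher differences vanish, so the minimal degree is 4.

4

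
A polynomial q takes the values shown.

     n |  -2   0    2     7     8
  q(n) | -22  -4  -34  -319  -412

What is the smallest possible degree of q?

Divided differences on the nodes -2, 0, 2, 7, 8:
  order 0: -22  -4  -34  -319  -412
  order 1: 9  -15  -57  -93
  order 2: -6  -6  -6
  order 3: 0  0
  order 4: 0
The order-2 divided differences are all -6 (nonzero) and every higher order vanishes, so the data lies on a polynomial of degree exactly 2.

2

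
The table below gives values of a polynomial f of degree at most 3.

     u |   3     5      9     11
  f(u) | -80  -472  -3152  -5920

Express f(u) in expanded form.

Using the Lagrange interpolation formula with nodes 3, 5, 9, 11:
  L_0(u) = (u - 5)(u - 9)(u - 11) / -96
  L_1(u) = (u - 3)(u - 9)(u - 11) / 48
  L_2(u) = (u - 3)(u - 5)(u - 11) / -48
  L_3(u) = (u - 3)(u - 5)(u - 9) / 96
Then f(u) = -80·L_0(u) - 472·L_1(u) - 3152·L_2(u) - 5920·L_3(u).
Expanding and collecting terms gives f(u) = -5u³ + 6u² + u - 2.
Check: f(9) = -3152. ✓

f(u) = -5u^3 + 6u^2 + u - 2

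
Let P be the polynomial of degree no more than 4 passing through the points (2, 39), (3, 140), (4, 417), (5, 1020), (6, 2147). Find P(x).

Write P(x) = ax^4 + bx^3 + cx^2 + dx + e. Substituting each data point gives a linear system:
  16a + 8b + 4c + 2d + e = 39
  81a + 27b + 9c + 3d + e = 140
  256a + 64b + 16c + 4d + e = 417
  625a + 125b + 25c + 5d + e = 1020
  1296a + 216b + 36c + 6d + e = 2147
Solving the system yields a = 2, b = -3, c = 5, d = 3, e = 5.
So P(x) = 2x⁴ - 3x³ + 5x² + 3x + 5.
Check: P(6) = 2147. ✓

P(x) = 2x^4 - 3x^3 + 5x^2 + 3x + 5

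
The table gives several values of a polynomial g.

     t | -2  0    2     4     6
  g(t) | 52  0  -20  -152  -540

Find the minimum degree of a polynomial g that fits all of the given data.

3

Forward differences of the values at t = -2, 0, 2, 4, 6:
  g  : 52  0  -20  -152  -540
  Δ  : -52  -20  -132  -388
  Δ^2: 32  -112  -256
  Δ^3: -144  -144
  Δ^4: 0
The third differences are constant (-144) and nonzero, while all higher differences vanish, so the minimal degree is 3.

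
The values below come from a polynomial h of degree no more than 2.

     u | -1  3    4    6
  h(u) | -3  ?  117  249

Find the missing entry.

The 3 known points determine the degree-2 polynomial uniquely.
Write h(u) = au^2 + bu + c. Substituting each data point gives a linear system:
  a - b + c = -3
  16a + 4b + c = 117
  36a + 6b + c = 249
Solving the system yields a = 6, b = 6, c = -3.
So h(u) = 6u^2 + 6u - 3.
Then h(3) = 69.

69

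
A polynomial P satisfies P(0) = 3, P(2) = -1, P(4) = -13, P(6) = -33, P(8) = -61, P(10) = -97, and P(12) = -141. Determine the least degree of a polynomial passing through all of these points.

2

Forward differences of the values at t = 0, 2, 4, 6, 8, 10, 12:
  P  : 3  -1  -13  -33  -61  -97  -141
  Δ  : -4  -12  -20  -28  -36  -44
  Δ^2: -8  -8  -8  -8  -8
  Δ^3: 0  0  0  0
  Δ^4: 0  0  0
  Δ^5: 0  0
  Δ^6: 0
The second differences are constant (-8) and nonzero, while all higher differences vanish, so the minimal degree is 2.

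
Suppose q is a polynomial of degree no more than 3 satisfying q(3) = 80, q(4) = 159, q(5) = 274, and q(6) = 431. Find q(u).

Write q(u) = au^3 + bu^2 + cu + d. Substituting each data point gives a linear system:
  27a + 9b + 3c + d = 80
  64a + 16b + 4c + d = 159
  125a + 25b + 5c + d = 274
  216a + 36b + 6c + d = 431
Solving the system yields a = 1, b = 6, c = 0, d = -1.
So q(u) = u³ + 6u² - 1.
Check: q(4) = 159. ✓

q(u) = u^3 + 6u^2 - 1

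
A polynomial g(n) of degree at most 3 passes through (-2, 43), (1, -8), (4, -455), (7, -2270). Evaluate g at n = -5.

Write g(n) = an^3 + bn^2 + cn + d. Substituting each data point gives a linear system:
  -8a + 4b - 2c + d = 43
  a + b + c + d = -8
  64a + 16b + 4c + d = -455
  343a + 49b + 7c + d = -2270
Solving the system yields a = -6, b = -4, c = -3, d = 5.
So g(n) = -6n³ - 4n² - 3n + 5.
Then g(-5) = 670.

670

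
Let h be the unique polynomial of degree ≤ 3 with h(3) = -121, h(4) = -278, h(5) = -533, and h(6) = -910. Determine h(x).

h(x) = -4x^3 - x^2 - 2x + 2

Write h(x) = ax^3 + bx^2 + cx + d. Substituting each data point gives a linear system:
  27a + 9b + 3c + d = -121
  64a + 16b + 4c + d = -278
  125a + 25b + 5c + d = -533
  216a + 36b + 6c + d = -910
Solving the system yields a = -4, b = -1, c = -2, d = 2.
So h(x) = -4x^3 - x^2 - 2x + 2.
Check: h(3) = -121. ✓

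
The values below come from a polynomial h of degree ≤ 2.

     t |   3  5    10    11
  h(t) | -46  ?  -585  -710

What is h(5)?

-140

The 3 known points determine the degree-2 polynomial uniquely.
Write h(t) = at^2 + bt + c. Substituting each data point gives a linear system:
  9a + 3b + c = -46
  100a + 10b + c = -585
  121a + 11b + c = -710
Solving the system yields a = -6, b = 1, c = 5.
So h(t) = -6t^2 + t + 5.
Then h(5) = -140.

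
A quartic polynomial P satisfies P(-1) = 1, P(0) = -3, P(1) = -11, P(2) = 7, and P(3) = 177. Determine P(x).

Using the Lagrange interpolation formula with nodes -1, 0, 1, 2, 3:
  L_0(x) = x(x - 1)(x - 2)(x - 3) / 24
  L_1(x) = (x + 1)(x - 1)(x - 2)(x - 3) / -6
  L_2(x) = (x + 1)x(x - 2)(x - 3) / 4
  L_3(x) = (x + 1)x(x - 1)(x - 3) / -6
  L_4(x) = (x + 1)x(x - 1)(x - 2) / 24
Then P(x) = 1·L_0(x) - 3·L_1(x) - 11·L_2(x) + 7·L_3(x) + 177·L_4(x).
Expanding and collecting terms gives P(x) = 4x⁴ - 3x³ - 6x² - 3x - 3.
Check: P(0) = -3. ✓

P(x) = 4x^4 - 3x^3 - 6x^2 - 3x - 3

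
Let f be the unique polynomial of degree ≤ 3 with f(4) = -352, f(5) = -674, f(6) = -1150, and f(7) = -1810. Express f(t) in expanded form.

f(t) = -5t^3 - 2t^2 + t - 4

Write f(t) = at^3 + bt^2 + ct + d. Substituting each data point gives a linear system:
  64a + 16b + 4c + d = -352
  125a + 25b + 5c + d = -674
  216a + 36b + 6c + d = -1150
  343a + 49b + 7c + d = -1810
Solving the system yields a = -5, b = -2, c = 1, d = -4.
So f(t) = -5t^3 - 2t^2 + t - 4.
Check: f(7) = -1810. ✓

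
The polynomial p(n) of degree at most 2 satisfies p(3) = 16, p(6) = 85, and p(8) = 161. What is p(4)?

Using the Lagrange interpolation formula with nodes 3, 6, 8:
  L_0(n) = (n - 6)(n - 8) / 15
  L_1(n) = (n - 3)(n - 8) / -6
  L_2(n) = (n - 3)(n - 6) / 10
Then p(n) = 16·L_0(n) + 85·L_1(n) + 161·L_2(n).
Expanding and collecting terms gives p(n) = 3n² - 4n + 1.
Evaluating at n = 4: p(4) = 33.

33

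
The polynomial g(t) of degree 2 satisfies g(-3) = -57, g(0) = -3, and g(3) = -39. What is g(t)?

g(t) = -5t^2 + 3t - 3

Write g(t) = at^2 + bt + c. Substituting each data point gives a linear system:
  9a - 3b + c = -57
  c = -3
  9a + 3b + c = -39
Solving the system yields a = -5, b = 3, c = -3.
So g(t) = -5t^2 + 3t - 3.
Check: g(-3) = -57. ✓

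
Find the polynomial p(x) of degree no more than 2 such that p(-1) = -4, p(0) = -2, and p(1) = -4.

p(x) = -2x^2 - 2

Write p(x) = ax^2 + bx + c. Substituting each data point gives a linear system:
  a - b + c = -4
  c = -2
  a + b + c = -4
Solving the system yields a = -2, b = 0, c = -2.
So p(x) = -2x^2 - 2.
Check: p(1) = -4. ✓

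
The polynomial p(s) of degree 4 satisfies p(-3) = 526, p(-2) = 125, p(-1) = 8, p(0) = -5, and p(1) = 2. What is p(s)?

Using the Lagrange interpolation formula with nodes -3, -2, -1, 0, 1:
  L_0(s) = (s + 2)(s + 1)s(s - 1) / 24
  L_1(s) = (s + 3)(s + 1)s(s - 1) / -6
  L_2(s) = (s + 3)(s + 2)s(s - 1) / 4
  L_3(s) = (s + 3)(s + 2)(s + 1)(s - 1) / -6
  L_4(s) = (s + 3)(s + 2)(s + 1)s / 24
Then p(s) = 526·L_0(s) + 125·L_1(s) + 8·L_2(s) - 5·L_3(s) + 2·L_4(s).
Expanding and collecting terms gives p(s) = 4s^4 - 6s^3 + 6s^2 + 3s - 5.
Check: p(0) = -5. ✓

p(s) = 4s^4 - 6s^3 + 6s^2 + 3s - 5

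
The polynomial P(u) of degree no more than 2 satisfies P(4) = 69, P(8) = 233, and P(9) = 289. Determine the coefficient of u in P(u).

5

Write P(u) = au^2 + bu + c. Substituting each data point gives a linear system:
  16a + 4b + c = 69
  64a + 8b + c = 233
  81a + 9b + c = 289
Solving the system yields a = 3, b = 5, c = 1.
So P(u) = 3u^2 + 5u + 1.
The coefficient of u is 5.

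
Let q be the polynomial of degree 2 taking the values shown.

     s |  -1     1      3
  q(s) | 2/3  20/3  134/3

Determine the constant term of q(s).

Write q(s) = as^2 + bs + c. Substituting each data point gives a linear system:
  a - b + c = 2/3
  a + b + c = 20/3
  9a + 3b + c = 134/3
Solving the system yields a = 4, b = 3, c = -1/3.
So q(s) = 4s^2 + 3s - 1/3.
The constant term is -1/3.

-1/3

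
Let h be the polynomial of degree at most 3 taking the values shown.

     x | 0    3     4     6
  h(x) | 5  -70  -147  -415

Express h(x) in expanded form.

h(x) = -x^3 - 6x^2 + 2x + 5

Write h(x) = ax^3 + bx^2 + cx + d. Substituting each data point gives a linear system:
  d = 5
  27a + 9b + 3c + d = -70
  64a + 16b + 4c + d = -147
  216a + 36b + 6c + d = -415
Solving the system yields a = -1, b = -6, c = 2, d = 5.
So h(x) = -x^3 - 6x^2 + 2x + 5.
Check: h(4) = -147. ✓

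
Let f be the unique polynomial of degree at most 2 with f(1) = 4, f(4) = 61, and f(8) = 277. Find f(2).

13

Using the Lagrange interpolation formula with nodes 1, 4, 8:
  L_0(s) = (s - 4)(s - 8) / 21
  L_1(s) = (s - 1)(s - 8) / -12
  L_2(s) = (s - 1)(s - 4) / 28
Then f(s) = 4·L_0(s) + 61·L_1(s) + 277·L_2(s).
Expanding and collecting terms gives f(s) = 5s^2 - 6s + 5.
Evaluating at s = 2: f(2) = 13.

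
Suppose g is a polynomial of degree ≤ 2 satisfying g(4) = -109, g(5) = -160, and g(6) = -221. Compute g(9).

Forward differences of the values at s = 4, 5, 6:
  g  : -109  -160  -221
  Δ  : -51  -61
  Δ^2: -10
The second differences are constant, confirming degree 2.
Interpolating (Newton forward form) and evaluating at s = 9 gives g(9) = -464.

-464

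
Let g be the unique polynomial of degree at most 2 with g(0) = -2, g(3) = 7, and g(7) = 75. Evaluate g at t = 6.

52

Using the Lagrange interpolation formula with nodes 0, 3, 7:
  L_0(t) = (t - 3)(t - 7) / 21
  L_1(t) = t(t - 7) / -12
  L_2(t) = t(t - 3) / 28
Then g(t) = -2·L_0(t) + 7·L_1(t) + 75·L_2(t).
Expanding and collecting terms gives g(t) = 2t² - 3t - 2.
Evaluating at t = 6: g(6) = 52.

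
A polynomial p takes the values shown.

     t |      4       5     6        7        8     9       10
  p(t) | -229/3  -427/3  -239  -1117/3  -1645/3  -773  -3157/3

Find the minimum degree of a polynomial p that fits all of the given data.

3

Forward differences of the values at t = 4, 5, 6, 7, 8, 9, 10:
  p  : -229/3  -427/3  -239  -1117/3  -1645/3  -773  -3157/3
  Δ  : -66  -290/3  -400/3  -176  -674/3  -838/3
  Δ^2: -92/3  -110/3  -128/3  -146/3  -164/3
  Δ^3: -6  -6  -6  -6
  Δ^4: 0  0  0
  Δ^5: 0  0
  Δ^6: 0
The third differences are constant (-6) and nonzero, while all higher differences vanish, so the minimal degree is 3.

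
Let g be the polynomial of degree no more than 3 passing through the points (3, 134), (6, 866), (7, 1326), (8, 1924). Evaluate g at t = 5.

526

Write g(t) = at^3 + bt^2 + ct + d. Substituting each data point gives a linear system:
  27a + 9b + 3c + d = 134
  216a + 36b + 6c + d = 866
  343a + 49b + 7c + d = 1326
  512a + 64b + 8c + d = 1924
Solving the system yields a = 3, b = 6, c = 1, d = -4.
So g(t) = 3t^3 + 6t^2 + t - 4.
Then g(5) = 526.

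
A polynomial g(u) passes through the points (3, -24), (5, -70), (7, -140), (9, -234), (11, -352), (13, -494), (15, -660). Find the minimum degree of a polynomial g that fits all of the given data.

2

Forward differences of the values at u = 3, 5, 7, 9, 11, 13, 15:
  g  : -24  -70  -140  -234  -352  -494  -660
  Δ  : -46  -70  -94  -118  -142  -166
  Δ^2: -24  -24  -24  -24  -24
  Δ^3: 0  0  0  0
  Δ^4: 0  0  0
  Δ^5: 0  0
  Δ^6: 0
The second differences are constant (-24) and nonzero, while all higher differences vanish, so the minimal degree is 2.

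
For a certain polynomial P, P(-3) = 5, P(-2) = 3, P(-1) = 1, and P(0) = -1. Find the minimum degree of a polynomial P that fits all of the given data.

Forward differences of the values at t = -3, -2, -1, 0:
  P  : 5  3  1  -1
  Δ  : -2  -2  -2
  Δ^2: 0  0
  Δ^3: 0
The first differences are constant (-2) and nonzero, while all higher differences vanish, so the minimal degree is 1.

1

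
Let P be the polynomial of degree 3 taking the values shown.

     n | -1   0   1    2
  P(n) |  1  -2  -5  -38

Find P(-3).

127

Forward differences of the values at n = -1, 0, 1, 2:
  P  : 1  -2  -5  -38
  Δ  : -3  -3  -33
  Δ^2: 0  -30
  Δ^3: -30
The third differences are constant, confirming degree 3.
Interpolating (Newton forward form) and evaluating at n = -3 gives P(-3) = 127.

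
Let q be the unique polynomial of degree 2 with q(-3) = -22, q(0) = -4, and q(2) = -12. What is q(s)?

q(s) = -2s^2 - 4

Write q(s) = as^2 + bs + c. Substituting each data point gives a linear system:
  9a - 3b + c = -22
  c = -4
  4a + 2b + c = -12
Solving the system yields a = -2, b = 0, c = -4.
So q(s) = -2s² - 4.
Check: q(2) = -12. ✓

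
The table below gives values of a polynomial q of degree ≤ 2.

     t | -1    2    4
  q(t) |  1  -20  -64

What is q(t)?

Write q(t) = at^2 + bt + c. Substituting each data point gives a linear system:
  a - b + c = 1
  4a + 2b + c = -20
  16a + 4b + c = -64
Solving the system yields a = -3, b = -4, c = 0.
So q(t) = -3t^2 - 4t.
Check: q(4) = -64. ✓

q(t) = -3t^2 - 4t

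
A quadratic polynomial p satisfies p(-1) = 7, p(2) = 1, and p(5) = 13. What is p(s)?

Write p(s) = as^2 + bs + c. Substituting each data point gives a linear system:
  a - b + c = 7
  4a + 2b + c = 1
  25a + 5b + c = 13
Solving the system yields a = 1, b = -3, c = 3.
So p(s) = s^2 - 3s + 3.
Check: p(5) = 13. ✓

p(s) = s^2 - 3s + 3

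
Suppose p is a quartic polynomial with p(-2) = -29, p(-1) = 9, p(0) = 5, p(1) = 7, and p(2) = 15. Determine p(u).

Write p(u) = au^4 + bu^3 + cu^2 + du + e. Substituting each data point gives a linear system:
  16a - 8b + 4c - 2d + e = -29
  a - b + c - d + e = 9
  e = 5
  a + b + c + d + e = 7
  16a + 8b + 4c + 2d + e = 15
Solving the system yields a = -2, b = 4, c = 5, d = -5, e = 5.
So p(u) = -2u⁴ + 4u³ + 5u² - 5u + 5.
Check: p(2) = 15. ✓

p(u) = -2u^4 + 4u^3 + 5u^2 - 5u + 5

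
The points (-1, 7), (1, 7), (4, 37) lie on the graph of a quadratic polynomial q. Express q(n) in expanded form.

Using the Lagrange interpolation formula with nodes -1, 1, 4:
  L_0(n) = (n - 1)(n - 4) / 10
  L_1(n) = (n + 1)(n - 4) / -6
  L_2(n) = (n + 1)(n - 1) / 15
Then q(n) = 7·L_0(n) + 7·L_1(n) + 37·L_2(n).
Expanding and collecting terms gives q(n) = 2n^2 + 5.
Check: q(-1) = 7. ✓

q(n) = 2n^2 + 5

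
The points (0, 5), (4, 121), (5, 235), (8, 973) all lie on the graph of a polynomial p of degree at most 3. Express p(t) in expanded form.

p(t) = 2t^3 - t^2 + t + 5

Using the Lagrange interpolation formula with nodes 0, 4, 5, 8:
  L_0(t) = (t - 4)(t - 5)(t - 8) / -160
  L_1(t) = t(t - 5)(t - 8) / 16
  L_2(t) = t(t - 4)(t - 8) / -15
  L_3(t) = t(t - 4)(t - 5) / 96
Then p(t) = 5·L_0(t) + 121·L_1(t) + 235·L_2(t) + 973·L_3(t).
Expanding and collecting terms gives p(t) = 2t^3 - t^2 + t + 5.
Check: p(8) = 973. ✓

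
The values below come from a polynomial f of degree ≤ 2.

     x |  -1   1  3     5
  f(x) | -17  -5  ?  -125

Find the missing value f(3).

-41

The 3 known points determine the degree-2 polynomial uniquely.
Write f(x) = ax^2 + bx + c. Substituting each data point gives a linear system:
  a - b + c = -17
  a + b + c = -5
  25a + 5b + c = -125
Solving the system yields a = -6, b = 6, c = -5.
So f(x) = -6x^2 + 6x - 5.
Then f(3) = -41.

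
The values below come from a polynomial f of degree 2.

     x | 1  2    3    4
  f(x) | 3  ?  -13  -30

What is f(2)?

-2

The 3 known points determine the degree-2 polynomial uniquely.
Write f(x) = ax^2 + bx + c. Substituting each data point gives a linear system:
  a + b + c = 3
  9a + 3b + c = -13
  16a + 4b + c = -30
Solving the system yields a = -3, b = 4, c = 2.
So f(x) = -3x² + 4x + 2.
Then f(2) = -2.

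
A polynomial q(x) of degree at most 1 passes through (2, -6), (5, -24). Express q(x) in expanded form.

q(x) = -6x + 6

Using the Lagrange interpolation formula with nodes 2, 5:
  L_0(x) = (x - 5) / -3
  L_1(x) = (x - 2) / 3
Then q(x) = -6·L_0(x) - 24·L_1(x).
Expanding and collecting terms gives q(x) = -6x + 6.
Check: q(5) = -24. ✓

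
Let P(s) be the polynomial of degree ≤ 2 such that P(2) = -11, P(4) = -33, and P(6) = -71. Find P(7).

-96

Write P(s) = as^2 + bs + c. Substituting each data point gives a linear system:
  4a + 2b + c = -11
  16a + 4b + c = -33
  36a + 6b + c = -71
Solving the system yields a = -2, b = 1, c = -5.
So P(s) = -2s^2 + s - 5.
Then P(7) = -96.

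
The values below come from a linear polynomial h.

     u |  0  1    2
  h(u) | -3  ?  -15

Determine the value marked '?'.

-9

The 2 known points determine the degree-1 polynomial uniquely.
Write h(u) = au + b. Substituting each data point gives a linear system:
  b = -3
  2a + b = -15
Solving the system yields a = -6, b = -3.
So h(u) = -6u - 3.
Then h(1) = -9.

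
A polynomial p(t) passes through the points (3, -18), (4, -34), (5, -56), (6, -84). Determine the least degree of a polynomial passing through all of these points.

Forward differences of the values at t = 3, 4, 5, 6:
  p  : -18  -34  -56  -84
  Δ  : -16  -22  -28
  Δ^2: -6  -6
  Δ^3: 0
The second differences are constant (-6) and nonzero, while all higher differences vanish, so the minimal degree is 2.

2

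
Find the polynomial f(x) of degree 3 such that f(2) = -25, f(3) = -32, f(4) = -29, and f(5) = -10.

Using the Lagrange interpolation formula with nodes 2, 3, 4, 5:
  L_0(x) = (x - 3)(x - 4)(x - 5) / -6
  L_1(x) = (x - 2)(x - 4)(x - 5) / 2
  L_2(x) = (x - 2)(x - 3)(x - 5) / -2
  L_3(x) = (x - 2)(x - 3)(x - 4) / 6
Then f(x) = -25·L_0(x) - 32·L_1(x) - 29·L_2(x) - 10·L_3(x).
Expanding and collecting terms gives f(x) = x^3 - 4x^2 - 6x - 5.
Check: f(3) = -32. ✓

f(x) = x^3 - 4x^2 - 6x - 5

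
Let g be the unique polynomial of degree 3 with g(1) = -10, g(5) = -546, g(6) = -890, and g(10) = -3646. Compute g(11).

Write g(n) = an^3 + bn^2 + cn + d. Substituting each data point gives a linear system:
  a + b + c + d = -10
  125a + 25b + 5c + d = -546
  216a + 36b + 6c + d = -890
  1000a + 100b + 10c + d = -3646
Solving the system yields a = -3, b = -6, c = -5, d = 4.
So g(n) = -3n^3 - 6n^2 - 5n + 4.
Then g(11) = -4770.

-4770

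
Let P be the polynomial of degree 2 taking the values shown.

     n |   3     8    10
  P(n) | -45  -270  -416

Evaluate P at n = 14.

Using the Lagrange interpolation formula with nodes 3, 8, 10:
  L_0(n) = (n - 8)(n - 10) / 35
  L_1(n) = (n - 3)(n - 10) / -10
  L_2(n) = (n - 3)(n - 8) / 14
Then P(n) = -45·L_0(n) - 270·L_1(n) - 416·L_2(n).
Expanding and collecting terms gives P(n) = -4n^2 - n - 6.
Evaluating at n = 14: P(14) = -804.

-804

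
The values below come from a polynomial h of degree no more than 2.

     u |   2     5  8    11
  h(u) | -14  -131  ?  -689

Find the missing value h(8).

-356

The 3 known points determine the degree-2 polynomial uniquely.
Write h(u) = au^2 + bu + c. Substituting each data point gives a linear system:
  4a + 2b + c = -14
  25a + 5b + c = -131
  121a + 11b + c = -689
Solving the system yields a = -6, b = 3, c = 4.
So h(u) = -6u^2 + 3u + 4.
Then h(8) = -356.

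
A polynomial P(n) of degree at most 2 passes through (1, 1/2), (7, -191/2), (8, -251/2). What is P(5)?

-95/2

Using the Lagrange interpolation formula with nodes 1, 7, 8:
  L_0(n) = (n - 7)(n - 8) / 42
  L_1(n) = (n - 1)(n - 8) / -6
  L_2(n) = (n - 1)(n - 7) / 7
Then P(n) = 1/2·L_0(n) - 191/2·L_1(n) - 251/2·L_2(n).
Expanding and collecting terms gives P(n) = -2n² + 5/2.
Evaluating at n = 5: P(5) = -95/2.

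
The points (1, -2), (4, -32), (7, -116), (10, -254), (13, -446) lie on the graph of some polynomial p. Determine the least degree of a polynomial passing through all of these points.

2

Forward differences of the values at n = 1, 4, 7, 10, 13:
  p  : -2  -32  -116  -254  -446
  Δ  : -30  -84  -138  -192
  Δ^2: -54  -54  -54
  Δ^3: 0  0
  Δ^4: 0
The second differences are constant (-54) and nonzero, while all higher differences vanish, so the minimal degree is 2.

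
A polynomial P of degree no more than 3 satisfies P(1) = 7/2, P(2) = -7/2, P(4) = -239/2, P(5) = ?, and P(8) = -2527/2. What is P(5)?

-529/2

The 4 known points determine the degree-3 polynomial uniquely.
Write P(n) = an^3 + bn^2 + cn + d. Substituting each data point gives a linear system:
  a + b + c + d = 7/2
  8a + 4b + 2c + d = -7/2
  64a + 16b + 4c + d = -239/2
  512a + 64b + 8c + d = -2527/2
Solving the system yields a = -3, b = 4, c = 2, d = 1/2.
So P(n) = -3n³ + 4n² + 2n + 1/2.
Then P(5) = -529/2.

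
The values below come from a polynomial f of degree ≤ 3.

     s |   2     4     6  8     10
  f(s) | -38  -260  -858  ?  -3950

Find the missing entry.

-2024

On equispaced nodes a degree-3 polynomial has vanishing fourth forward difference, so
  f(2) - 4·f(4) + 6·f(6) - 4·f(8) + f(10) = 0.
Substituting the known values and solving for f(8):
  -4·f(8) = 8096
  f(8) = -2024.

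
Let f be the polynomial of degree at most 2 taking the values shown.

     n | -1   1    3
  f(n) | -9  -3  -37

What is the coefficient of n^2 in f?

Write f(n) = an^2 + bn + c. Substituting each data point gives a linear system:
  a - b + c = -9
  a + b + c = -3
  9a + 3b + c = -37
Solving the system yields a = -5, b = 3, c = -1.
So f(n) = -5n^2 + 3n - 1.
The leading coefficient is -5.

-5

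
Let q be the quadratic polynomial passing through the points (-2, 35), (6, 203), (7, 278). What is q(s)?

Write q(s) = as^2 + bs + c. Substituting each data point gives a linear system:
  4a - 2b + c = 35
  36a + 6b + c = 203
  49a + 7b + c = 278
Solving the system yields a = 6, b = -3, c = 5.
So q(s) = 6s^2 - 3s + 5.
Check: q(6) = 203. ✓

q(s) = 6s^2 - 3s + 5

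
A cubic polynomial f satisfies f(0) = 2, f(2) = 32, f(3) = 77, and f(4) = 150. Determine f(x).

Write f(x) = ax^3 + bx^2 + cx + d. Substituting each data point gives a linear system:
  d = 2
  8a + 4b + 2c + d = 32
  27a + 9b + 3c + d = 77
  64a + 16b + 4c + d = 150
Solving the system yields a = 1, b = 5, c = 1, d = 2.
So f(x) = x³ + 5x² + x + 2.
Check: f(3) = 77. ✓

f(x) = x^3 + 5x^2 + x + 2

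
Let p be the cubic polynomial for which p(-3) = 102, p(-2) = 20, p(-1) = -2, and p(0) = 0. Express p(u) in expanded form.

p(u) = -6u^3 - 6u^2 + 2u

Write p(u) = au^3 + bu^2 + cu + d. Substituting each data point gives a linear system:
  -27a + 9b - 3c + d = 102
  -8a + 4b - 2c + d = 20
  -a + b - c + d = -2
  d = 0
Solving the system yields a = -6, b = -6, c = 2, d = 0.
So p(u) = -6u^3 - 6u^2 + 2u.
Check: p(0) = 0. ✓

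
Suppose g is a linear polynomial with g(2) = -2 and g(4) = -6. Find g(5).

-8

Write g(x) = ax + b. Substituting each data point gives a linear system:
  2a + b = -2
  4a + b = -6
Solving the system yields a = -2, b = 2.
So g(x) = -2x + 2.
Then g(5) = -8.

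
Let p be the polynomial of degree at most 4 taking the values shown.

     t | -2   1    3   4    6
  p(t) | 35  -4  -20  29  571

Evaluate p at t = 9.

4204

Write p(t) = at^4 + bt^3 + ct^2 + dt + e. Substituting each data point gives a linear system:
  16a - 8b + 4c - 2d + e = 35
  a + b + c + d + e = -4
  81a + 27b + 9c + 3d + e = -20
  256a + 64b + 16c + 4d + e = 29
  1296a + 216b + 36c + 6d + e = 571
Solving the system yields a = 1, b = -3, c = -2, d = -1, e = 1.
So p(t) = t^4 - 3t^3 - 2t^2 - t + 1.
Then p(9) = 4204.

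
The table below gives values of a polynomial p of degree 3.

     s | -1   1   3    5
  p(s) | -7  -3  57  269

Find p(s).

Write p(s) = as^3 + bs^2 + cs + d. Substituting each data point gives a linear system:
  -a + b - c + d = -7
  a + b + c + d = -3
  27a + 9b + 3c + d = 57
  125a + 25b + 5c + d = 269
Solving the system yields a = 2, b = 1, c = 0, d = -6.
So p(s) = 2s³ + s² - 6.
Check: p(1) = -3. ✓

p(s) = 2s^3 + s^2 - 6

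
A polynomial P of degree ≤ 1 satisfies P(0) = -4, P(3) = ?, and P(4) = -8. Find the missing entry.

-7

The 2 known points determine the degree-1 polynomial uniquely.
Write P(s) = as + b. Substituting each data point gives a linear system:
  b = -4
  4a + b = -8
Solving the system yields a = -1, b = -4.
So P(s) = -s - 4.
Then P(3) = -7.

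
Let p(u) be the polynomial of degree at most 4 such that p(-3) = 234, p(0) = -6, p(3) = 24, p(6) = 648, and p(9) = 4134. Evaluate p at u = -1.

Using the Lagrange interpolation formula with nodes -3, 0, 3, 6, 9:
  L_0(u) = u(u - 3)(u - 6)(u - 9) / 1944
  L_1(u) = (u + 3)(u - 3)(u - 6)(u - 9) / -486
  L_2(u) = (u + 3)u(u - 6)(u - 9) / 324
  L_3(u) = (u + 3)u(u - 3)(u - 9) / -486
  L_4(u) = (u + 3)u(u - 3)(u - 6) / 1944
Then p(u) = 234·L_0(u) - 6·L_1(u) + 24·L_2(u) + 648·L_3(u) + 4134·L_4(u).
Expanding and collecting terms gives p(u) = u^4 - 4u^3 + 6u^2 + u - 6.
Evaluating at u = -1: p(-1) = 4.

4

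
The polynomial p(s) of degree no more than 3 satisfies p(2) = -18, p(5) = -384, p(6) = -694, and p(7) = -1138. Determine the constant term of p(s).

-4

Write p(s) = as^3 + bs^2 + cs + d. Substituting each data point gives a linear system:
  8a + 4b + 2c + d = -18
  125a + 25b + 5c + d = -384
  216a + 36b + 6c + d = -694
  343a + 49b + 7c + d = -1138
Solving the system yields a = -4, b = 5, c = -1, d = -4.
So p(s) = -4s^3 + 5s^2 - s - 4.
The constant term is -4.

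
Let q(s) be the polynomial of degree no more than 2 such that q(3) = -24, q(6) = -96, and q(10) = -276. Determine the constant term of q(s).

Write q(s) = as^2 + bs + c. Substituting each data point gives a linear system:
  9a + 3b + c = -24
  36a + 6b + c = -96
  100a + 10b + c = -276
Solving the system yields a = -3, b = 3, c = -6.
So q(s) = -3s² + 3s - 6.
The constant term is -6.

-6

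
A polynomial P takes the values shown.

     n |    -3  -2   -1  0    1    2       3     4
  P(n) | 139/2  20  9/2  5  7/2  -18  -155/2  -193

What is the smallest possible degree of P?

3

Forward differences of the values at n = -3, -2, -1, 0, 1, 2, 3, 4:
  P  : 139/2  20  9/2  5  7/2  -18  -155/2  -193
  Δ  : -99/2  -31/2  1/2  -3/2  -43/2  -119/2  -231/2
  Δ^2: 34  16  -2  -20  -38  -56
  Δ^3: -18  -18  -18  -18  -18
  Δ^4: 0  0  0  0
  Δ^5: 0  0  0
  Δ^6: 0  0
  Δ^7: 0
The third differences are constant (-18) and nonzero, while all higher differences vanish, so the minimal degree is 3.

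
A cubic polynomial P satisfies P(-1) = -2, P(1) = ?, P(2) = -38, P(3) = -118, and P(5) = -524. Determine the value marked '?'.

-8

The 4 known points determine the degree-3 polynomial uniquely.
Write P(u) = au^3 + bu^2 + cu + d. Substituting each data point gives a linear system:
  -a + b - c + d = -2
  8a + 4b + 2c + d = -38
  27a + 9b + 3c + d = -118
  125a + 25b + 5c + d = -524
Solving the system yields a = -4, b = -1, c = 1, d = -4.
So P(u) = -4u^3 - u^2 + u - 4.
Then P(1) = -8.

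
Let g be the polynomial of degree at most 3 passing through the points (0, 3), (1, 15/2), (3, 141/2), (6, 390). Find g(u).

g(u) = u^3 + 5u^2 - (3/2)u + 3

Write g(u) = au^3 + bu^2 + cu + d. Substituting each data point gives a linear system:
  d = 3
  a + b + c + d = 15/2
  27a + 9b + 3c + d = 141/2
  216a + 36b + 6c + d = 390
Solving the system yields a = 1, b = 5, c = -3/2, d = 3.
So g(u) = u³ + 5u² - (3/2)u + 3.
Check: g(3) = 141/2. ✓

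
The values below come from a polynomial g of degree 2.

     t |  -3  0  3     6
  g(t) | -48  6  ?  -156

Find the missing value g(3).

The 3 known points determine the degree-2 polynomial uniquely.
Write g(t) = at^2 + bt + c. Substituting each data point gives a linear system:
  9a - 3b + c = -48
  c = 6
  36a + 6b + c = -156
Solving the system yields a = -5, b = 3, c = 6.
So g(t) = -5t^2 + 3t + 6.
Then g(3) = -30.

-30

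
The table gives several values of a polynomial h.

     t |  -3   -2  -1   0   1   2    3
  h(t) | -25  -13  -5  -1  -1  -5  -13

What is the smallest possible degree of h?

2

Forward differences of the values at t = -3, -2, -1, 0, 1, 2, 3:
  h  : -25  -13  -5  -1  -1  -5  -13
  Δ  : 12  8  4  0  -4  -8
  Δ^2: -4  -4  -4  -4  -4
  Δ^3: 0  0  0  0
  Δ^4: 0  0  0
  Δ^5: 0  0
  Δ^6: 0
The second differences are constant (-4) and nonzero, while all higher differences vanish, so the minimal degree is 2.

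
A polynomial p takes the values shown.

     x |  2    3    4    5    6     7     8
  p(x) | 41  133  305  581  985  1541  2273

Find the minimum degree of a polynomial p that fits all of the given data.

Forward differences of the values at x = 2, 3, 4, 5, 6, 7, 8:
  p  : 41  133  305  581  985  1541  2273
  Δ  : 92  172  276  404  556  732
  Δ^2: 80  104  128  152  176
  Δ^3: 24  24  24  24
  Δ^4: 0  0  0
  Δ^5: 0  0
  Δ^6: 0
The third differences are constant (24) and nonzero, while all higher differences vanish, so the minimal degree is 3.

3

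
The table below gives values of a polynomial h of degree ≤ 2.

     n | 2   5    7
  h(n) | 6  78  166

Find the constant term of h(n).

-2

Write h(n) = an^2 + bn + c. Substituting each data point gives a linear system:
  4a + 2b + c = 6
  25a + 5b + c = 78
  49a + 7b + c = 166
Solving the system yields a = 4, b = -4, c = -2.
So h(n) = 4n^2 - 4n - 2.
The constant term is -2.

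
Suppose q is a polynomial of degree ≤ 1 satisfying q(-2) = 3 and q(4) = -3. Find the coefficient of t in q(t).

Write q(t) = at + b. Substituting each data point gives a linear system:
  -2a + b = 3
  4a + b = -3
Solving the system yields a = -1, b = 1.
So q(t) = -t + 1.
The leading coefficient is -1.

-1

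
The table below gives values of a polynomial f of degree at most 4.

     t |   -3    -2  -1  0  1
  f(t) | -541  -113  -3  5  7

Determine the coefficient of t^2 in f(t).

Write f(t) = at^4 + bt^3 + ct^2 + dt + e. Substituting each data point gives a linear system:
  81a - 27b + 9c - 3d + e = -541
  16a - 8b + 4c - 2d + e = -113
  a - b + c - d + e = -3
  e = 5
  a + b + c + d + e = 7
Solving the system yields a = -5, b = 6, c = 2, d = -1, e = 5.
So f(t) = -5t⁴ + 6t³ + 2t² - t + 5.
The coefficient of t^2 is 2.

2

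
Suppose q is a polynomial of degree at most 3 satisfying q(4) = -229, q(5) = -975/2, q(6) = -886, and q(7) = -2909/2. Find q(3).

-161/2

Forward differences of the values at s = 4, 5, 6, 7:
  q  : -229  -975/2  -886  -2909/2
  Δ  : -517/2  -797/2  -1137/2
  Δ^2: -140  -170
  Δ^3: -30
The third differences are constant, confirming degree 3.
Interpolating (Newton forward form) and evaluating at s = 3 gives q(3) = -161/2.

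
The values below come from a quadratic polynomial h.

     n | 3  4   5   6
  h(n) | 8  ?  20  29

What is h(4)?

On equispaced nodes a degree-2 polynomial has vanishing third forward difference, so
  - h(3) + 3·h(4) - 3·h(5) + h(6) = 0.
Substituting the known values and solving for h(4):
  3·h(4) = 39
  h(4) = 13.

13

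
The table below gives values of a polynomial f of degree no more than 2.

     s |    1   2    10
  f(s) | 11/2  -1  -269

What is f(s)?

f(s) = -3s^2 + (5/2)s + 6

Using the Lagrange interpolation formula with nodes 1, 2, 10:
  L_0(s) = (s - 2)(s - 10) / 9
  L_1(s) = (s - 1)(s - 10) / -8
  L_2(s) = (s - 1)(s - 2) / 72
Then f(s) = 11/2·L_0(s) - 1·L_1(s) - 269·L_2(s).
Expanding and collecting terms gives f(s) = -3s^2 + (5/2)s + 6.
Check: f(10) = -269. ✓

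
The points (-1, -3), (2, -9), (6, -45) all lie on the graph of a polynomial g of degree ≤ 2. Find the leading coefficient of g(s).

-1

Write g(s) = as^2 + bs + c. Substituting each data point gives a linear system:
  a - b + c = -3
  4a + 2b + c = -9
  36a + 6b + c = -45
Solving the system yields a = -1, b = -1, c = -3.
So g(s) = -s^2 - s - 3.
The leading coefficient is -1.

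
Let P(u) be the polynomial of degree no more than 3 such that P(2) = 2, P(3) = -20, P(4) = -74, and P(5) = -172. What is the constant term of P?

Write P(u) = au^3 + bu^2 + cu + d. Substituting each data point gives a linear system:
  8a + 4b + 2c + d = 2
  27a + 9b + 3c + d = -20
  64a + 16b + 4c + d = -74
  125a + 25b + 5c + d = -172
Solving the system yields a = -2, b = 2, c = 6, d = -2.
So P(u) = -2u^3 + 2u^2 + 6u - 2.
The constant term is -2.

-2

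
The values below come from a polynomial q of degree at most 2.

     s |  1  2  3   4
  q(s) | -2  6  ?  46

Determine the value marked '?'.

On equispaced nodes a degree-2 polynomial has vanishing third forward difference, so
  - q(1) + 3·q(2) - 3·q(3) + q(4) = 0.
Substituting the known values and solving for q(3):
  -3·q(3) = -66
  q(3) = 22.

22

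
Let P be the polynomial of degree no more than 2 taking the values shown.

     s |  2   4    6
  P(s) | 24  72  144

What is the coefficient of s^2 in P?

3

Write P(s) = as^2 + bs + c. Substituting each data point gives a linear system:
  4a + 2b + c = 24
  16a + 4b + c = 72
  36a + 6b + c = 144
Solving the system yields a = 3, b = 6, c = 0.
So P(s) = 3s^2 + 6s.
The leading coefficient is 3.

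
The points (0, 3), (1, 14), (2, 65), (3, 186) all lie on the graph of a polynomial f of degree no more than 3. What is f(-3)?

-90

Write f(s) = as^3 + bs^2 + cs + d. Substituting each data point gives a linear system:
  d = 3
  a + b + c + d = 14
  8a + 4b + 2c + d = 65
  27a + 9b + 3c + d = 186
Solving the system yields a = 5, b = 5, c = 1, d = 3.
So f(s) = 5s³ + 5s² + s + 3.
Then f(-3) = -90.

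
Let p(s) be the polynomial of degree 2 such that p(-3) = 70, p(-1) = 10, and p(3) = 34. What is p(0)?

-2

Write p(s) = as^2 + bs + c. Substituting each data point gives a linear system:
  9a - 3b + c = 70
  a - b + c = 10
  9a + 3b + c = 34
Solving the system yields a = 6, b = -6, c = -2.
So p(s) = 6s^2 - 6s - 2.
Then p(0) = -2.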